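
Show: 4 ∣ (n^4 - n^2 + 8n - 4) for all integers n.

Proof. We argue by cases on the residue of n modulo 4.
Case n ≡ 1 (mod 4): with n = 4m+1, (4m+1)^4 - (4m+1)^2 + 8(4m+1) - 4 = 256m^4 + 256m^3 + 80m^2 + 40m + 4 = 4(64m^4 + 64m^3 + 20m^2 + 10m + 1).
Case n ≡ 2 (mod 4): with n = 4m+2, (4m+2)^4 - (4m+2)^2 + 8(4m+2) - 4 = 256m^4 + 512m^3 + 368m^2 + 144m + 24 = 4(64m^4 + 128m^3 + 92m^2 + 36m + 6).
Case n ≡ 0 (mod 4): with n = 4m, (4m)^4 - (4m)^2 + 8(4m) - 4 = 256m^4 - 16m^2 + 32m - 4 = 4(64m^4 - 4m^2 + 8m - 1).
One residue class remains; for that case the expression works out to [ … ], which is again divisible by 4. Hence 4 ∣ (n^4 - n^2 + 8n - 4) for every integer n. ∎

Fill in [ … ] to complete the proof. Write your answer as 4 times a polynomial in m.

The residues treated are {1, 2, 0}, so the missing case is n ≡ 3 (mod 4); write n = 4m+3.
Then (4m+3)^4 - (4m+3)^2 + 8(4m+3) - 4 = 256m^4 + 768m^3 + 848m^2 + 440m + 92 = 4(64m^4 + 192m^3 + 212m^2 + 110m + 23).

4(64m^4 + 192m^3 + 212m^2 + 110m + 23)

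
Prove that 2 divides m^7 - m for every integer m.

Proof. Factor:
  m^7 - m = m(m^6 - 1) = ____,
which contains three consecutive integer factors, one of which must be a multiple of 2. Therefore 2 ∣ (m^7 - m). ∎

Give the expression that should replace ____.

(m - 1)m(m + 1)(m^4 + m^2 + 1)

m^6 - 1 = (m^2 - 1)(m^4 + m^2 + 1), and m^2 - 1 = (m-1)(m+1).
So m(m^6 - 1) = (m - 1)m(m + 1)(m^4 + m^2 + 1).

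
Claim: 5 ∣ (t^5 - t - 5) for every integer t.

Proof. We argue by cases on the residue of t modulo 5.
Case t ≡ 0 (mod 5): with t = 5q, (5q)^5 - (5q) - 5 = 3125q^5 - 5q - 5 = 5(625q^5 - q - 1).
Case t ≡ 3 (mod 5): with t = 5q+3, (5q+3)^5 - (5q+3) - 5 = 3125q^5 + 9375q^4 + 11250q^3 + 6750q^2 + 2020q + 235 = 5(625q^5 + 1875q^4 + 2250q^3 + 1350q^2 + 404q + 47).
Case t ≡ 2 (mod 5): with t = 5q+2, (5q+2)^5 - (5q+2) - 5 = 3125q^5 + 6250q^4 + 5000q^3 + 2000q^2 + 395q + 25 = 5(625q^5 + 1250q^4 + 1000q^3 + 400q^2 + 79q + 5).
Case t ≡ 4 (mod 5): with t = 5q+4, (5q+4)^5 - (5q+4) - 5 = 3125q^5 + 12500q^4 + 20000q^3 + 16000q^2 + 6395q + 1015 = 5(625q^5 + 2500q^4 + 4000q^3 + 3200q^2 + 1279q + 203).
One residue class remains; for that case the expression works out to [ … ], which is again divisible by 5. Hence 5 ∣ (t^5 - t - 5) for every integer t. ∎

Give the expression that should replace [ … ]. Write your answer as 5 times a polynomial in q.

5(625q^5 + 625q^4 + 250q^3 + 50q^2 + 4q - 1)

The residues treated are {0, 3, 2, 4}, so the missing case is t ≡ 1 (mod 5); write t = 5q+1.
Then (5q+1)^5 - (5q+1) - 5 = 3125q^5 + 3125q^4 + 1250q^3 + 250q^2 + 20q - 5 = 5(625q^5 + 625q^4 + 250q^3 + 50q^2 + 4q - 1).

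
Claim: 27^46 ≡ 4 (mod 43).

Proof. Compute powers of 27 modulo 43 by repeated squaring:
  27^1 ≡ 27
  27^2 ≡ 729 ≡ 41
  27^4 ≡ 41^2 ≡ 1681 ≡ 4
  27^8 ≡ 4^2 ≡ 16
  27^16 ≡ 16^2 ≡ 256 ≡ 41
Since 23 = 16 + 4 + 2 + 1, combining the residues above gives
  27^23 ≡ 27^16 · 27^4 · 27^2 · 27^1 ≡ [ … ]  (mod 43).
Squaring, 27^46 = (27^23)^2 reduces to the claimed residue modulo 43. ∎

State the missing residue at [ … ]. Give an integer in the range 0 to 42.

2

27^16 · 27^4 · 27^2 · 27^1 ≡ 41 · 4 · 41 · 27 = 181548.
181548 mod 43 = 2, so 27^23 ≡ 2 (mod 43).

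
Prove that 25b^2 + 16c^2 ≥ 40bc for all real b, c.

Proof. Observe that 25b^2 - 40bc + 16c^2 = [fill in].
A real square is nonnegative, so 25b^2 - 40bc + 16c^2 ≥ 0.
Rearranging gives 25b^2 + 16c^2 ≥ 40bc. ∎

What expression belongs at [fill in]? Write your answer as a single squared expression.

(5b - 4c)^2

The leading and trailing coefficients are 5^2 and 4^2, and 40 = 2·5·4, so the trinomial is (5b - 4c)^2.
Hence 25b^2 - 40bc + 16c^2 ≥ 0.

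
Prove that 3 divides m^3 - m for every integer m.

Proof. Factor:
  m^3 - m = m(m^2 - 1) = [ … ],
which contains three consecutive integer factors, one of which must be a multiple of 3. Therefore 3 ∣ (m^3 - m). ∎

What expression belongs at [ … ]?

(m - 1)m(m + 1)

m(m^2 - 1) = m(m - 1)(m + 1) = (m - 1)m(m + 1).
These three factors are consecutive integers, so their product is divisible by 3.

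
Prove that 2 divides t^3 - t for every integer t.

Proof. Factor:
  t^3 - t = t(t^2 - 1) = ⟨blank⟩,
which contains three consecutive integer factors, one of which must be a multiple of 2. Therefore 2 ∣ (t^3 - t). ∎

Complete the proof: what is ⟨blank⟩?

t(t^2 - 1) = t(t - 1)(t + 1) = (t - 1)t(t + 1).
These three factors are consecutive integers, so their product is divisible by 2.

(t - 1)t(t + 1)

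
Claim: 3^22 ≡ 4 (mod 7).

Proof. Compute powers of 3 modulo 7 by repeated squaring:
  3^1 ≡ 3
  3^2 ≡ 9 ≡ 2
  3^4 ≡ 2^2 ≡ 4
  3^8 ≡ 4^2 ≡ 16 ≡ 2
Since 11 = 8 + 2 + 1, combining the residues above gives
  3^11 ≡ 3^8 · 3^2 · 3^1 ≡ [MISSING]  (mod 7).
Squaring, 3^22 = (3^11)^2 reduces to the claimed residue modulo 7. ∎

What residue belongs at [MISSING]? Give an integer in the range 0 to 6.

Multiply the listed residues: 2 · 2 · 3 = 4 → 12.
Reducing modulo 7: 12 = 1·7 + 5, so 3^11 ≡ 5.

5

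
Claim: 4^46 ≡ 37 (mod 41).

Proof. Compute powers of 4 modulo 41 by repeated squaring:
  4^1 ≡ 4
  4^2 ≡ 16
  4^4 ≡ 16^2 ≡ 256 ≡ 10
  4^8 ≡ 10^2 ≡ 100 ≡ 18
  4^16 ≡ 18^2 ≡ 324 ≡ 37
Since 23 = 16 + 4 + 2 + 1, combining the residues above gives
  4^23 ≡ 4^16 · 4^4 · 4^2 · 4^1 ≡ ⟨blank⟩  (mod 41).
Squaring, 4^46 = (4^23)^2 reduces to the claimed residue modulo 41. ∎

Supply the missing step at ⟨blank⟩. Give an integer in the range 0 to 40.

23

4^16 · 4^4 · 4^2 · 4^1 ≡ 37 · 10 · 16 · 4 = 23680.
23680 mod 41 = 23, so 4^23 ≡ 23 (mod 41).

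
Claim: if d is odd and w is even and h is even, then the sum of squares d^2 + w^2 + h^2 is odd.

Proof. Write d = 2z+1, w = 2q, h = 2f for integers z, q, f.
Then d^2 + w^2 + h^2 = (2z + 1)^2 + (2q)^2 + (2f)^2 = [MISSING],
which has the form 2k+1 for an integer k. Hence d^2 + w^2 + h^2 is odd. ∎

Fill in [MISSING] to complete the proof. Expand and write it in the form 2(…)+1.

2(2f^2 + 2q^2 + 2z^2 + 2z) + 1

Expanding: (2z + 1)^2 + (2q)^2 + (2f)^2 = 4f^2 + 4q^2 + 4z^2 + 4z + 1.
Every term except the constant is even, so this is 2(2f^2 + 2q^2 + 2z^2 + 2z) + 1,
and 2f^2 + 2q^2 + 2z^2 + 2z ∈ ℤ gives the required form.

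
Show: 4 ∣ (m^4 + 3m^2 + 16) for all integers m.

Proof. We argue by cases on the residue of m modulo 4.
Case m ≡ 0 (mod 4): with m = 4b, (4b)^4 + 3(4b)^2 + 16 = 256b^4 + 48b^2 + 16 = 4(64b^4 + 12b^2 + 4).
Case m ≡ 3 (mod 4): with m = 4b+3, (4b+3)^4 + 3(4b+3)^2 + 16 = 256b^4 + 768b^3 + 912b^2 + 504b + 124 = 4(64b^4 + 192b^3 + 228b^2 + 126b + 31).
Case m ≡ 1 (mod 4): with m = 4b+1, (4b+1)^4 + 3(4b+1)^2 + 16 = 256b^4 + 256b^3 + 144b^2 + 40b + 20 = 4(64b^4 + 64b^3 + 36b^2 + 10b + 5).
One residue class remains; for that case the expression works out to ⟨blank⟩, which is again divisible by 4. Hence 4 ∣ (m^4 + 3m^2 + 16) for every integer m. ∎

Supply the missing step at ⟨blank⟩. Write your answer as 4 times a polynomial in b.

The residues treated are {0, 3, 1}, so the missing case is m ≡ 2 (mod 4); write m = 4b+2.
Then (4b+2)^4 + 3(4b+2)^2 + 16 = 256b^4 + 512b^3 + 432b^2 + 176b + 44 = 4(64b^4 + 128b^3 + 108b^2 + 44b + 11).

4(64b^4 + 128b^3 + 108b^2 + 44b + 11)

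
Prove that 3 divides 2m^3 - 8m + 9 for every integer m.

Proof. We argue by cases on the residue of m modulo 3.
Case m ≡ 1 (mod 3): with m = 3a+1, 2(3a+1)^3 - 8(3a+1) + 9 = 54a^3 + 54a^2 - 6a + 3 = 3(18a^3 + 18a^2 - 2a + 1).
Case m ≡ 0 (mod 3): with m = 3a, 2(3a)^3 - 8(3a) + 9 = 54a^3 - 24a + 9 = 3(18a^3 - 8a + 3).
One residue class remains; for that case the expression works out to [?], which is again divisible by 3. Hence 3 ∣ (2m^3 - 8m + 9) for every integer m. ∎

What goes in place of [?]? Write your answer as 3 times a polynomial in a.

Only m ≡ 2 (mod 3) is unaccounted for. Put m = 3a+2:
2(3a+2)^3 - 8(3a+2) + 9 expands to 54a^3 + 108a^2 + 48a + 9,
and factoring out 3 leaves 3(18a^3 + 36a^2 + 16a + 3).

3(18a^3 + 36a^2 + 16a + 3)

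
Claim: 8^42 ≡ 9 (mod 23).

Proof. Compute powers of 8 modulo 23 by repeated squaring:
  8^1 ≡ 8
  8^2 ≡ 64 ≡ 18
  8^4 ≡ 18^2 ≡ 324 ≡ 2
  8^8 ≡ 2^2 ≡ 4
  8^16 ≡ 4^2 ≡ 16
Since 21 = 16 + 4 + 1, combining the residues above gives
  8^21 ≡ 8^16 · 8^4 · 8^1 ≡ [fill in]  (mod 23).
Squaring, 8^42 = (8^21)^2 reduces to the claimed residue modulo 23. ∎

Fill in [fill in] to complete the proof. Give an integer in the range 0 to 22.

Multiply the listed residues: 16 · 2 · 8 = 32 → 256.
Reducing modulo 23: 256 = 11·23 + 3, so 8^21 ≡ 3.

3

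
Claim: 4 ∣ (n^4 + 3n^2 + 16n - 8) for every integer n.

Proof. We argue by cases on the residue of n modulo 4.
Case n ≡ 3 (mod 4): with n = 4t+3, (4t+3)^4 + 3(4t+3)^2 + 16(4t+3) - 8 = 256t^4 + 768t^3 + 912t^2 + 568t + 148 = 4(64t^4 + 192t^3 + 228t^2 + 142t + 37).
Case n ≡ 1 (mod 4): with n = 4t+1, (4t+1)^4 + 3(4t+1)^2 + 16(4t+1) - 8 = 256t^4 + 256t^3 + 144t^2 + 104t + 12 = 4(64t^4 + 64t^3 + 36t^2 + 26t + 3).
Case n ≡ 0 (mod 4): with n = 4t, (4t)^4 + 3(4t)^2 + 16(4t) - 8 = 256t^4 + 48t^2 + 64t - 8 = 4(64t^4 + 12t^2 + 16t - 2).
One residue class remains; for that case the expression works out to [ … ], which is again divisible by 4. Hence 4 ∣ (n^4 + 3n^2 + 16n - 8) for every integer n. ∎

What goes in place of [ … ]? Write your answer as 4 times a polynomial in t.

4(64t^4 + 128t^3 + 108t^2 + 60t + 13)

The residues treated are {3, 1, 0}, so the missing case is n ≡ 2 (mod 4); write n = 4t+2.
Then (4t+2)^4 + 3(4t+2)^2 + 16(4t+2) - 8 = 256t^4 + 512t^3 + 432t^2 + 240t + 52 = 4(64t^4 + 128t^3 + 108t^2 + 60t + 13).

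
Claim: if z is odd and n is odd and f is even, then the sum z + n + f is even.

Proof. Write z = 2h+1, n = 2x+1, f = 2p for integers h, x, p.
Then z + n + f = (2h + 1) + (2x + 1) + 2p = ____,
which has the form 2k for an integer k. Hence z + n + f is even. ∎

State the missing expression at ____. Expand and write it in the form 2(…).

(2h + 1) + (2x + 1) + 2p = 2h + 2p + 2x + 2
= 2(h + p + x + 1).
Since h + p + x + 1 is an integer, the sum is of the form 2k for an integer k.

2(h + p + x + 1)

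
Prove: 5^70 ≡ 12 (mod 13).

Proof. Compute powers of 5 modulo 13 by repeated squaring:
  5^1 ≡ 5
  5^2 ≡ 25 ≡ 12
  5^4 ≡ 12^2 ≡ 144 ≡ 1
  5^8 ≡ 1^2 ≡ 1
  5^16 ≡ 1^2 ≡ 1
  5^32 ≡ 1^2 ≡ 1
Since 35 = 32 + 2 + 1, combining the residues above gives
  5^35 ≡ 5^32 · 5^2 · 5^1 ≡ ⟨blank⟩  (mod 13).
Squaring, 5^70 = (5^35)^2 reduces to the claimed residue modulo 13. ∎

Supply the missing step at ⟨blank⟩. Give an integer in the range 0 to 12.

8

5^32 · 5^2 · 5^1 ≡ 1 · 12 · 5 = 60.
60 mod 13 = 8, so 5^35 ≡ 8 (mod 13).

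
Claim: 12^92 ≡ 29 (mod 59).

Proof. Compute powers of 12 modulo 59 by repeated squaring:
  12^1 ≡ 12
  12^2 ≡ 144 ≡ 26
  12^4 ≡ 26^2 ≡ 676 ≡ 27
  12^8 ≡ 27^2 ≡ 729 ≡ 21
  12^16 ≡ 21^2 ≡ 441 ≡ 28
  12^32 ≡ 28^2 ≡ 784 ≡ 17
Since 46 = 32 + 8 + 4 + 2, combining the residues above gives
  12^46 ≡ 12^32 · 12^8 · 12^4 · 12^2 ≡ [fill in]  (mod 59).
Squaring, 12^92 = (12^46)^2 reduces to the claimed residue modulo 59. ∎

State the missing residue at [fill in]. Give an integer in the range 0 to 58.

Multiply the listed residues: 17 · 21 · 27 · 26 = 357 → 9639 → 250614.
Reducing modulo 59: 250614 = 4247·59 + 41, so 12^46 ≡ 41.

41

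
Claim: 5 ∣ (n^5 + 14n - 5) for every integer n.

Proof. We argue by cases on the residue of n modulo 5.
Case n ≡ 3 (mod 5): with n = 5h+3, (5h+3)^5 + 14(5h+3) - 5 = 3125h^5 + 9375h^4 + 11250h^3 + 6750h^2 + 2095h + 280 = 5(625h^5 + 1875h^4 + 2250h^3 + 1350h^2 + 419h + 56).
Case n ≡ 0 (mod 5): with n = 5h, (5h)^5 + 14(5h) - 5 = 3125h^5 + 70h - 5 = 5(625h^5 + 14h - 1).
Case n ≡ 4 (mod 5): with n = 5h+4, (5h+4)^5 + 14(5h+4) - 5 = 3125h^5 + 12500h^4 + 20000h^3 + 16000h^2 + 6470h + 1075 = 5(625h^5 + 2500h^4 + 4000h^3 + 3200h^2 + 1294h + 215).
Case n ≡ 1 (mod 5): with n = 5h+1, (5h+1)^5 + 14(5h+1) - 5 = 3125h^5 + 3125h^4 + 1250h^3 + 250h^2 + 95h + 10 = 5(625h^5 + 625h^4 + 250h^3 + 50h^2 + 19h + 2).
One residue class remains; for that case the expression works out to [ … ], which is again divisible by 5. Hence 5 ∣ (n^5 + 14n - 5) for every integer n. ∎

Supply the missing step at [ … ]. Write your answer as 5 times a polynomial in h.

Only n ≡ 2 (mod 5) is unaccounted for. Put n = 5h+2:
(5h+2)^5 + 14(5h+2) - 5 expands to 3125h^5 + 6250h^4 + 5000h^3 + 2000h^2 + 470h + 55,
and factoring out 5 leaves 5(625h^5 + 1250h^4 + 1000h^3 + 400h^2 + 94h + 11).

5(625h^5 + 1250h^4 + 1000h^3 + 400h^2 + 94h + 11)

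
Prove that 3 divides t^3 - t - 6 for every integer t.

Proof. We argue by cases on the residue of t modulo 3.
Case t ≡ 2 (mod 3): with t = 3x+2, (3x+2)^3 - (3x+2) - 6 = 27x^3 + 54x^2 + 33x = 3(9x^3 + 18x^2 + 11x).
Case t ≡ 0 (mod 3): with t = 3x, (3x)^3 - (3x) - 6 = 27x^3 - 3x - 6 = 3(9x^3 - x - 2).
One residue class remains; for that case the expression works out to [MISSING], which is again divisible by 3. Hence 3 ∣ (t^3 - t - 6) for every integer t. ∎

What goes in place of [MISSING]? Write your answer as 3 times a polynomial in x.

Only t ≡ 1 (mod 3) is unaccounted for. Put t = 3x+1:
(3x+1)^3 - (3x+1) - 6 expands to 27x^3 + 27x^2 + 6x - 6,
and factoring out 3 leaves 3(9x^3 + 9x^2 + 2x - 2).

3(9x^3 + 9x^2 + 2x - 2)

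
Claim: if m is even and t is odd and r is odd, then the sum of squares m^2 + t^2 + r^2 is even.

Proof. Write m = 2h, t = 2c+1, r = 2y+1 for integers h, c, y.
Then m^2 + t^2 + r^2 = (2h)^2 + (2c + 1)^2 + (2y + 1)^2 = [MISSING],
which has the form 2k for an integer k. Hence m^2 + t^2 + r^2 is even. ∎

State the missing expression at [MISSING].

(2h)^2 + (2c + 1)^2 + (2y + 1)^2 = 4c^2 + 4c + 4h^2 + 4y^2 + 4y + 2
= 2(2c^2 + 2c + 2h^2 + 2y^2 + 2y + 1).
Since 2c^2 + 2c + 2h^2 + 2y^2 + 2y + 1 is an integer, the sum of squares is of the form 2k for an integer k.

2(2c^2 + 2c + 2h^2 + 2y^2 + 2y + 1)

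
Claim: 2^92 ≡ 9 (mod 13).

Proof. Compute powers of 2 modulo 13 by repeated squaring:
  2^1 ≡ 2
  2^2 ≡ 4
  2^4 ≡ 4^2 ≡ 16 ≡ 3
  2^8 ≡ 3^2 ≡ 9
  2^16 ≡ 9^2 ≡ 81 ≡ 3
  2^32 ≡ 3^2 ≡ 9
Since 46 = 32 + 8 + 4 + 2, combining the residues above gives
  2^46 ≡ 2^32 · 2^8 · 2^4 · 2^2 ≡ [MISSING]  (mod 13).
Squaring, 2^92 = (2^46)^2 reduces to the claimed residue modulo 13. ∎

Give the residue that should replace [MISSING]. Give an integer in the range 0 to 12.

10

2^32 · 2^8 · 2^4 · 2^2 ≡ 9 · 9 · 3 · 4 = 972.
972 mod 13 = 10, so 2^46 ≡ 10 (mod 13).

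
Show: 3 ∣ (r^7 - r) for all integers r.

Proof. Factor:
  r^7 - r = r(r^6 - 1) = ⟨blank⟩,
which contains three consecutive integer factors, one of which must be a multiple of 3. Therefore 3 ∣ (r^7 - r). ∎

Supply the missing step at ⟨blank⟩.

(r - 1)r(r + 1)(r^4 + r^2 + 1)

r^6 - 1 = (r^2 - 1)(r^4 + r^2 + 1), and r^2 - 1 = (r-1)(r+1).
So r(r^6 - 1) = (r - 1)r(r + 1)(r^4 + r^2 + 1).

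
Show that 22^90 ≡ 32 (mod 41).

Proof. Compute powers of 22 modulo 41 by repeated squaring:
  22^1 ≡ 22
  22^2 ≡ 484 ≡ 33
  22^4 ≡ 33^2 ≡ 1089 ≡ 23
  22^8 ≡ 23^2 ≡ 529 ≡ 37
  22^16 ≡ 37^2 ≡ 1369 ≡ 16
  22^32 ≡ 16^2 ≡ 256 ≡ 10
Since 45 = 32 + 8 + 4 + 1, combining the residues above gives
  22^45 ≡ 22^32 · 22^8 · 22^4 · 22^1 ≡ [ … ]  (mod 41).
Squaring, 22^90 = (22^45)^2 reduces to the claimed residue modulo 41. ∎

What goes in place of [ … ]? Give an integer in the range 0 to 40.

22^32 · 22^8 · 22^4 · 22^1 ≡ 10 · 37 · 23 · 22 = 187220.
187220 mod 41 = 14, so 22^45 ≡ 14 (mod 41).

14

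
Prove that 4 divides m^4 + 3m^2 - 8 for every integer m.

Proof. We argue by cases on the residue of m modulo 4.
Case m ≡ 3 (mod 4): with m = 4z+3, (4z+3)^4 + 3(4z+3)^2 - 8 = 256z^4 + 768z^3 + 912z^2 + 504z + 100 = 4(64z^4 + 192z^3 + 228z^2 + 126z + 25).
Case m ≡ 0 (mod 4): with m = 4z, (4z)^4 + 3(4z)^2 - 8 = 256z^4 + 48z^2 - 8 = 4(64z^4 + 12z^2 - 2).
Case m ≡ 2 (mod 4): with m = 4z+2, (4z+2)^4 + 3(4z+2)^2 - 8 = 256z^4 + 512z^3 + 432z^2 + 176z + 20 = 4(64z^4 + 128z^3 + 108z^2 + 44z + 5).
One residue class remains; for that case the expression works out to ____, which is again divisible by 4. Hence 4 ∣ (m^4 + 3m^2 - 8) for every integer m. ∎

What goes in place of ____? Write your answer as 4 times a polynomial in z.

The residues treated are {3, 0, 2}, so the missing case is m ≡ 1 (mod 4); write m = 4z+1.
Then (4z+1)^4 + 3(4z+1)^2 - 8 = 256z^4 + 256z^3 + 144z^2 + 40z - 4 = 4(64z^4 + 64z^3 + 36z^2 + 10z - 1).

4(64z^4 + 64z^3 + 36z^2 + 10z - 1)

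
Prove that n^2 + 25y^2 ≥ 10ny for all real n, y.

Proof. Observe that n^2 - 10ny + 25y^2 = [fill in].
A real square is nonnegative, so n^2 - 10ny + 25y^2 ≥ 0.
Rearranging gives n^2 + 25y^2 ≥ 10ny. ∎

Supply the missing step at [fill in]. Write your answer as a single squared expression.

n^2 - 10ny + 25y^2 is a perfect-square trinomial: the outer terms are (n)^2 and (5y)^2, and the cross term is -2·n·5y.
So n^2 - 10ny + 25y^2 = (n - 5y)^2 ≥ 0.

(n - 5y)^2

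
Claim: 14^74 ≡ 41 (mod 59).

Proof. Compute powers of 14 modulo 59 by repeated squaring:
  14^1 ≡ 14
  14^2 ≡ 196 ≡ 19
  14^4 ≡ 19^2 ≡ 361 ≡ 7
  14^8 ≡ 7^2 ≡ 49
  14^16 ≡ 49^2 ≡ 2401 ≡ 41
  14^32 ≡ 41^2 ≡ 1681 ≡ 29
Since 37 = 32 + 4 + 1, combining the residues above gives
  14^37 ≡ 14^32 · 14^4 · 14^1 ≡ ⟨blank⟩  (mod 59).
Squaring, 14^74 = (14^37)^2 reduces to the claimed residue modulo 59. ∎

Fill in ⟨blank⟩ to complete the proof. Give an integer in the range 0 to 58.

10

14^32 · 14^4 · 14^1 ≡ 29 · 7 · 14 = 2842.
2842 mod 59 = 10, so 14^37 ≡ 10 (mod 59).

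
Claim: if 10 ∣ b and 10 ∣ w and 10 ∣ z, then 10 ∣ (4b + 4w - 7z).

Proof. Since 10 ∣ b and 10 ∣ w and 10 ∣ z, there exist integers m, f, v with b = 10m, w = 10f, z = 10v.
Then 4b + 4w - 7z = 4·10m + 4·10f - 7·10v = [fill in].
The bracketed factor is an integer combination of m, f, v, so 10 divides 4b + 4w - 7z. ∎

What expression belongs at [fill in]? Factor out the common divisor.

Pull the common 10 out of every term: 4·10m + 4·10f - 7·10v = 10(4f + 4m - 7v).
4f + 4m - 7v is an integer, which exhibits the divisibility.

10(4f + 4m - 7v)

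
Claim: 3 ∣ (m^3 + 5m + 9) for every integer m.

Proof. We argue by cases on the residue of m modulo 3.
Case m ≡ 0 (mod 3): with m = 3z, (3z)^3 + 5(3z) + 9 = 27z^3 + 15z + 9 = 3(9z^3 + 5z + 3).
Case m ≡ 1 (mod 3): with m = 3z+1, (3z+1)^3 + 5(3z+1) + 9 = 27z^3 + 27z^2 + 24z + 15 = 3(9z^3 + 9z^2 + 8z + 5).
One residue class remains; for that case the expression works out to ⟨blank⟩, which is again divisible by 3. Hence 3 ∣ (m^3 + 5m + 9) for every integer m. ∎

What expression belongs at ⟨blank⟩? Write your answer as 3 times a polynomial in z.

The residues treated are {0, 1}, so the missing case is m ≡ 2 (mod 3); write m = 3z+2.
Then (3z+2)^3 + 5(3z+2) + 9 = 27z^3 + 54z^2 + 51z + 27 = 3(9z^3 + 18z^2 + 17z + 9).

3(9z^3 + 18z^2 + 17z + 9)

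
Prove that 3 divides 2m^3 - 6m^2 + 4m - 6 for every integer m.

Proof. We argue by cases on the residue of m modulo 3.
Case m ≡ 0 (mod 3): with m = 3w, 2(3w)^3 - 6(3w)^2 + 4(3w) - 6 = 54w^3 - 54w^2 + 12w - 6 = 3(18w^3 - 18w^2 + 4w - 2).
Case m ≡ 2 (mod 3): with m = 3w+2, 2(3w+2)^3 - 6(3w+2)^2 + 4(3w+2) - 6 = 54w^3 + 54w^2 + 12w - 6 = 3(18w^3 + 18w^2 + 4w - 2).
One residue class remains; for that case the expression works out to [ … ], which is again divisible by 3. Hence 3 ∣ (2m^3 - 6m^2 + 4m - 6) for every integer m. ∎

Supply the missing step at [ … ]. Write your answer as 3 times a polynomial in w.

3(18w^3 - 2w - 2)

The residues treated are {0, 2}, so the missing case is m ≡ 1 (mod 3); write m = 3w+1.
Then 2(3w+1)^3 - 6(3w+1)^2 + 4(3w+1) - 6 = 54w^3 - 6w - 6 = 3(18w^3 - 2w - 2).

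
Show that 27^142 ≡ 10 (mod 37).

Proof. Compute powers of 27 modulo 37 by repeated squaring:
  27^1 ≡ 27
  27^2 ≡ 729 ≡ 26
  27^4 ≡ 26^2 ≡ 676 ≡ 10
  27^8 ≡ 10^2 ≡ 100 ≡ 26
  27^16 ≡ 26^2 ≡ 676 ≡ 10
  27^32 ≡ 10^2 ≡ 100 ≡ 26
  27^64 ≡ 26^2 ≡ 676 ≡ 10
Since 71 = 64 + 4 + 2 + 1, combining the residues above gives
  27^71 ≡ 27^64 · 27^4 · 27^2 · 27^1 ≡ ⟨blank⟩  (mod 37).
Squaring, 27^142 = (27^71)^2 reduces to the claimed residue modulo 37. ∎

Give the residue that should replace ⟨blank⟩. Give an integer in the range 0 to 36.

11

27^64 · 27^4 · 27^2 · 27^1 ≡ 10 · 10 · 26 · 27 = 70200.
70200 mod 37 = 11, so 27^71 ≡ 11 (mod 37).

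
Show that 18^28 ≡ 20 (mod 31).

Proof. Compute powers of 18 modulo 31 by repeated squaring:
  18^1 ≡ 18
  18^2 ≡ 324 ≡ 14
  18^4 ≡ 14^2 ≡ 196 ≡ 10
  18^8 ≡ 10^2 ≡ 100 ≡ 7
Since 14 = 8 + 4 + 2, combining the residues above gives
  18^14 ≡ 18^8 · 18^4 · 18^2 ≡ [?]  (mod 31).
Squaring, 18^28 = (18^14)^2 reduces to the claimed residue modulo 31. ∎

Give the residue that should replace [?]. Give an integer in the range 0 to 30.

19

18^8 · 18^4 · 18^2 ≡ 7 · 10 · 14 = 980.
980 mod 31 = 19, so 18^14 ≡ 19 (mod 31).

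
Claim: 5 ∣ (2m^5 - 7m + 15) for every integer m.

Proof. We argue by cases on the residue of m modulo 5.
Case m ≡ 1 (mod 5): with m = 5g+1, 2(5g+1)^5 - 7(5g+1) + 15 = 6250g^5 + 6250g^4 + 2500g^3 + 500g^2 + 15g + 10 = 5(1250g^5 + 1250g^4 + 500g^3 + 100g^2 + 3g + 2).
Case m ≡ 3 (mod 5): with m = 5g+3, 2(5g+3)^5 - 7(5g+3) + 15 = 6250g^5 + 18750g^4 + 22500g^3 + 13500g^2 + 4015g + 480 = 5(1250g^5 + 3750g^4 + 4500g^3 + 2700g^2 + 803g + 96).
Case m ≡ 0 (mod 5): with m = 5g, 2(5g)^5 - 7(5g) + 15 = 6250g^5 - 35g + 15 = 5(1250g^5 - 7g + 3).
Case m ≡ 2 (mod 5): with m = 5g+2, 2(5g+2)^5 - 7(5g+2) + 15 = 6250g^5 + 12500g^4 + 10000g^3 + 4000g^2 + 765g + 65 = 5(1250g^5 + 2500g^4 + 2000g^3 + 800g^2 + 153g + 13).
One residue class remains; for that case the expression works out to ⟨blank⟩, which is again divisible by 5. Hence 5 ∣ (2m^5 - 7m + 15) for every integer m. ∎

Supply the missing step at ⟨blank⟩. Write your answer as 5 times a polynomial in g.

5(1250g^5 + 5000g^4 + 8000g^3 + 6400g^2 + 2553g + 407)

The residues treated are {1, 3, 0, 2}, so the missing case is m ≡ 4 (mod 5); write m = 5g+4.
Then 2(5g+4)^5 - 7(5g+4) + 15 = 6250g^5 + 25000g^4 + 40000g^3 + 32000g^2 + 12765g + 2035 = 5(1250g^5 + 5000g^4 + 8000g^3 + 6400g^2 + 2553g + 407).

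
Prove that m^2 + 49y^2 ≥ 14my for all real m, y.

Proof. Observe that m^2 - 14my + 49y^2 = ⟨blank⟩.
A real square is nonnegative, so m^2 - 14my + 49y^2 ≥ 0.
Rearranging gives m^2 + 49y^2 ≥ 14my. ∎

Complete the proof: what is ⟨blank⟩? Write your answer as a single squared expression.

(m - 7y)^2

m^2 - 14my + 49y^2 is a perfect-square trinomial: the outer terms are (m)^2 and (7y)^2, and the cross term is -2·m·7y.
So m^2 - 14my + 49y^2 = (m - 7y)^2 ≥ 0.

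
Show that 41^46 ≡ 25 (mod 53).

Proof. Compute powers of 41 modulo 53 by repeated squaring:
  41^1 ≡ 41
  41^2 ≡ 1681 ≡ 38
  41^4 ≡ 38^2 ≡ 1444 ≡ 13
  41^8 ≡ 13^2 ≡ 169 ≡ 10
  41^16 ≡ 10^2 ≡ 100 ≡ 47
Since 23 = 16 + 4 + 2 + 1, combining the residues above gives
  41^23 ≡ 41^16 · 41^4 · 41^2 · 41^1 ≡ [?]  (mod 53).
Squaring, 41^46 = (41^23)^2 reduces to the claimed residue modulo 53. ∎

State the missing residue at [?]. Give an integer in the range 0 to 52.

41^16 · 41^4 · 41^2 · 41^1 ≡ 47 · 13 · 38 · 41 = 951938.
951938 mod 53 = 5, so 41^23 ≡ 5 (mod 53).

5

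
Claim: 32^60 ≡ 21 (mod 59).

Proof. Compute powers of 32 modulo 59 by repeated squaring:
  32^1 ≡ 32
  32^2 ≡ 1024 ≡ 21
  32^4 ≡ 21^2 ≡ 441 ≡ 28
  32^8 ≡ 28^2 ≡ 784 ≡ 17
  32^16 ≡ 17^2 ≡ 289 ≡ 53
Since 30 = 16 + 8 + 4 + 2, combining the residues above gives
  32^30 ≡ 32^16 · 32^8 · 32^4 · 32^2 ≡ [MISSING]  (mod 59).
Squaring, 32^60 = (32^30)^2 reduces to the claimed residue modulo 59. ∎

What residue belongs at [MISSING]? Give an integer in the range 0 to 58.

32^16 · 32^8 · 32^4 · 32^2 ≡ 53 · 17 · 28 · 21 = 529788.
529788 mod 59 = 27, so 32^30 ≡ 27 (mod 59).

27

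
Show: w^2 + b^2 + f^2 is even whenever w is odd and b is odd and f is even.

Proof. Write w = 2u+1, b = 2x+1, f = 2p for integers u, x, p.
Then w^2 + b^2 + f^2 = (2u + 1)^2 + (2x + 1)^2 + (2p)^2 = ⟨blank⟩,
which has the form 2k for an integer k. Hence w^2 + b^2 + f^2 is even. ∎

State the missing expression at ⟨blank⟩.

Expanding: (2u + 1)^2 + (2x + 1)^2 + (2p)^2 = 4p^2 + 4u^2 + 4u + 4x^2 + 4x + 2.
Every term is even; pulling out the factor of 2 gives 2(2p^2 + 2u^2 + 2u + 2x^2 + 2x + 1).

2(2p^2 + 2u^2 + 2u + 2x^2 + 2x + 1)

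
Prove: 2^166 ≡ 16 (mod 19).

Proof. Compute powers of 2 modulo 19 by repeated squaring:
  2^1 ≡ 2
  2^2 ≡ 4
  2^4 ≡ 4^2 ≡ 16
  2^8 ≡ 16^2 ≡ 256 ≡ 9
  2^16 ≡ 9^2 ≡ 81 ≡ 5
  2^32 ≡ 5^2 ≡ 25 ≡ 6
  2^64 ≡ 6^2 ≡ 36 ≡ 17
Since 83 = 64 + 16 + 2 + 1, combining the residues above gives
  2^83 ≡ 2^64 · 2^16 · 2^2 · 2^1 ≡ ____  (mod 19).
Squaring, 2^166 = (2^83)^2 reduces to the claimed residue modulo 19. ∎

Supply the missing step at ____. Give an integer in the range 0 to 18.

15

Multiply the listed residues: 17 · 5 · 4 · 2 = 85 → 340 → 680.
Reducing modulo 19: 680 = 35·19 + 15, so 2^83 ≡ 15.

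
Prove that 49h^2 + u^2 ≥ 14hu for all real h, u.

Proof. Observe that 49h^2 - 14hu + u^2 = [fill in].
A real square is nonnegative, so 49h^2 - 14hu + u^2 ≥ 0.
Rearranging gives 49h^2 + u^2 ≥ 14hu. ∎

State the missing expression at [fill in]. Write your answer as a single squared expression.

(7h - u)^2

49h^2 - 14hu + u^2 is a perfect-square trinomial: the outer terms are (7h)^2 and (u)^2, and the cross term is -2·7h·u.
So 49h^2 - 14hu + u^2 = (7h - u)^2 ≥ 0.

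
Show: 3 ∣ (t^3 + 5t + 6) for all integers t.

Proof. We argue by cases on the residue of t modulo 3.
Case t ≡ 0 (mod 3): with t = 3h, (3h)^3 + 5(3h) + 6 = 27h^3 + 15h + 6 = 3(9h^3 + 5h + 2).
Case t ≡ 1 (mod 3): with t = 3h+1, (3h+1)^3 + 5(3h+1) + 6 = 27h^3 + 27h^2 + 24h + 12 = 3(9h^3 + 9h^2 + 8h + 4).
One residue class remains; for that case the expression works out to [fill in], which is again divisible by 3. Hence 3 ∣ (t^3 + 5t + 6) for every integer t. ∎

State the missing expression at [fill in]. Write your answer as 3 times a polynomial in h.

3(9h^3 + 18h^2 + 17h + 8)

Only t ≡ 2 (mod 3) is unaccounted for. Put t = 3h+2:
(3h+2)^3 + 5(3h+2) + 6 expands to 27h^3 + 54h^2 + 51h + 24,
and factoring out 3 leaves 3(9h^3 + 18h^2 + 17h + 8).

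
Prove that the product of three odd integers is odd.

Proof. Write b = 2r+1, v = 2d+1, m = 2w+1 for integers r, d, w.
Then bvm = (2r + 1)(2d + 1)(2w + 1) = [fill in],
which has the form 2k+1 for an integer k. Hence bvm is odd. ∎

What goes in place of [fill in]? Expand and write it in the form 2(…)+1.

2(4drw + 2dr + 2dw + d + 2rw + r + w) + 1

(2r + 1)(2d + 1)(2w + 1) = 8drw + 4dr + 4dw + 2d + 4rw + 2r + 2w + 1
= 2(4drw + 2dr + 2dw + d + 2rw + r + w) + 1.
Since 4drw + 2dr + 2dw + d + 2rw + r + w is an integer, the product is of the form 2k+1 for an integer k.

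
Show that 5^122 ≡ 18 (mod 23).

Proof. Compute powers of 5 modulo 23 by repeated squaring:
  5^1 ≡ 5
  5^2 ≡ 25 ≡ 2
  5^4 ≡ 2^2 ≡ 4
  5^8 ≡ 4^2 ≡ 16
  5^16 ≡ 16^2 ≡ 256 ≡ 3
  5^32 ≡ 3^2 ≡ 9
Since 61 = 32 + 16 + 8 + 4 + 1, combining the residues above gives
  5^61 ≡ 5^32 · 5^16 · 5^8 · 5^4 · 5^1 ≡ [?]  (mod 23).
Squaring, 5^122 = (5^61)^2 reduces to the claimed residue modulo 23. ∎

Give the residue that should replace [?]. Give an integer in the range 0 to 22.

5^32 · 5^16 · 5^8 · 5^4 · 5^1 ≡ 9 · 3 · 16 · 4 · 5 = 8640.
8640 mod 23 = 15, so 5^61 ≡ 15 (mod 23).

15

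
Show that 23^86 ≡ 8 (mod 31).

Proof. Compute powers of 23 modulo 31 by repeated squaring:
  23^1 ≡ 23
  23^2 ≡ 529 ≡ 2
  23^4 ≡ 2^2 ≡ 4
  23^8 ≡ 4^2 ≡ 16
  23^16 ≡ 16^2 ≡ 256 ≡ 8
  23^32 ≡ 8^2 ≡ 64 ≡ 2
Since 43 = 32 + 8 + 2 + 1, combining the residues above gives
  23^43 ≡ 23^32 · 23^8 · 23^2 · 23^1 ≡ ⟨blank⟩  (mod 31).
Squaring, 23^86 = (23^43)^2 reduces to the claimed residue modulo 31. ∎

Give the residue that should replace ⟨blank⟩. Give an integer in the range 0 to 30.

15

Multiply the listed residues: 2 · 16 · 2 · 23 = 32 → 64 → 1472.
Reducing modulo 31: 1472 = 47·31 + 15, so 23^43 ≡ 15.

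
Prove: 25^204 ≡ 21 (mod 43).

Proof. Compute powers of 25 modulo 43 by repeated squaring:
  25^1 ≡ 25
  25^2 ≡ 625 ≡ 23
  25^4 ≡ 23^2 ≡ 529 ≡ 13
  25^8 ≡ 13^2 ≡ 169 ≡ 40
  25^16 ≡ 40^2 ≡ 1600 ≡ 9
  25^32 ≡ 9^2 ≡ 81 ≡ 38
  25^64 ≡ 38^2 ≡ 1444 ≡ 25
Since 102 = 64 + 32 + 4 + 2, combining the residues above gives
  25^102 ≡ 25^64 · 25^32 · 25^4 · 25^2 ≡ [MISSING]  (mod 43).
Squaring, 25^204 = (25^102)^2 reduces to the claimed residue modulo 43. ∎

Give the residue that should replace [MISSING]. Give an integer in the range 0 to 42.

25^64 · 25^32 · 25^4 · 25^2 ≡ 25 · 38 · 13 · 23 = 284050.
284050 mod 43 = 35, so 25^102 ≡ 35 (mod 43).

35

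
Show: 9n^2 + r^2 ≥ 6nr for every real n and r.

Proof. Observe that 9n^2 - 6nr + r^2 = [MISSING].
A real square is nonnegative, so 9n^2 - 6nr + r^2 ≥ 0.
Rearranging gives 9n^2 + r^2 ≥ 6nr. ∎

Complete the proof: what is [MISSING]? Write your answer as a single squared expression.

(3n - r)^2

9n^2 - 6nr + r^2 is a perfect-square trinomial: the outer terms are (3n)^2 and (r)^2, and the cross term is -2·3n·r.
So 9n^2 - 6nr + r^2 = (3n - r)^2 ≥ 0.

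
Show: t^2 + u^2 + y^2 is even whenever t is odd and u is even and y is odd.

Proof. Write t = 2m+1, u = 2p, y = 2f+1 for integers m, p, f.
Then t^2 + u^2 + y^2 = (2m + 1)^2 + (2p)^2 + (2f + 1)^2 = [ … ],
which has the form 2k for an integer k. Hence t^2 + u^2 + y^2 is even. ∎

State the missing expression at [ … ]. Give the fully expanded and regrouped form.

Expanding: (2m + 1)^2 + (2p)^2 + (2f + 1)^2 = 4f^2 + 4f + 4m^2 + 4m + 4p^2 + 2.
Every term is even; pulling out the factor of 2 gives 2(2f^2 + 2f + 2m^2 + 2m + 2p^2 + 1).

2(2f^2 + 2f + 2m^2 + 2m + 2p^2 + 1)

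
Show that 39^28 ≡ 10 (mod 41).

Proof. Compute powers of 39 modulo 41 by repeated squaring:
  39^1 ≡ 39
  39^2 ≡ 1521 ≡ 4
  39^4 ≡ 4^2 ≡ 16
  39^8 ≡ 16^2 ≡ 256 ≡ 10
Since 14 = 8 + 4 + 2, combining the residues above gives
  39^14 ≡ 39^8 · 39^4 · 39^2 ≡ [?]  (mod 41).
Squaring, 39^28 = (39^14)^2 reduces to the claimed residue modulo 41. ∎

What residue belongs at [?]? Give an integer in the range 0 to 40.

25

Multiply the listed residues: 10 · 16 · 4 = 160 → 640.
Reducing modulo 41: 640 = 15·41 + 25, so 39^14 ≡ 25.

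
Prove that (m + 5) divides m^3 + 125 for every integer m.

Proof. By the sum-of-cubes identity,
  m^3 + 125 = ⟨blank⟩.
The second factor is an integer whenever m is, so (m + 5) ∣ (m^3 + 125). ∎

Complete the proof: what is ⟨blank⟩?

a^3 + b^3 = (a + b)(a^2 - ab + b^2). With a = m, b = 5:
m^3 + 125 = (m + 5)(m^2 - 5m + 25).

(m + 5)(m^2 - 5m + 25)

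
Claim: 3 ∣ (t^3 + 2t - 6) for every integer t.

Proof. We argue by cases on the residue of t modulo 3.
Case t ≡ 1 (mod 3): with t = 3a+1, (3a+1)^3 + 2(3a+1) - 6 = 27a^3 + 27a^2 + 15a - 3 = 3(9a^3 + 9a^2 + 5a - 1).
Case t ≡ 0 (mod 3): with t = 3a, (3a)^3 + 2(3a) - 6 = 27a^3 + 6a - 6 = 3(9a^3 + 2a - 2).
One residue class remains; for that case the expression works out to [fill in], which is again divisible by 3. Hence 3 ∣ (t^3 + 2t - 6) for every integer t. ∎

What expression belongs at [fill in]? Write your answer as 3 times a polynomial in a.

3(9a^3 + 18a^2 + 14a + 2)

Only t ≡ 2 (mod 3) is unaccounted for. Put t = 3a+2:
(3a+2)^3 + 2(3a+2) - 6 expands to 27a^3 + 54a^2 + 42a + 6,
and factoring out 3 leaves 3(9a^3 + 18a^2 + 14a + 2).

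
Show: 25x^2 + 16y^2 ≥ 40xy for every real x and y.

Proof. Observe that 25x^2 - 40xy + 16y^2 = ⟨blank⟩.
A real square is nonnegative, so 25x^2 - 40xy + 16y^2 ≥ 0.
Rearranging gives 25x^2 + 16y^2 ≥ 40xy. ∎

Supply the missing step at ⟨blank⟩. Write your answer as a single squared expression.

The leading and trailing coefficients are 5^2 and 4^2, and 40 = 2·5·4, so the trinomial is (5x - 4y)^2.
Hence 25x^2 - 40xy + 16y^2 ≥ 0.

(5x - 4y)^2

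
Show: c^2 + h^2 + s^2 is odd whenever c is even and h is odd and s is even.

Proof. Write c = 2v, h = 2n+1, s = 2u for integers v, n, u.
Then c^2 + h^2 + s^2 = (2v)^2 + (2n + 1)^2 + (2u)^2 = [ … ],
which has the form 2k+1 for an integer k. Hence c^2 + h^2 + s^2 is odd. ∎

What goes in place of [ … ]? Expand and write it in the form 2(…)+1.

Expanding: (2v)^2 + (2n + 1)^2 + (2u)^2 = 4n^2 + 4n + 4u^2 + 4v^2 + 1.
Every term except the constant is even, so this is 2(2n^2 + 2n + 2u^2 + 2v^2) + 1,
and 2n^2 + 2n + 2u^2 + 2v^2 ∈ ℤ gives the required form.

2(2n^2 + 2n + 2u^2 + 2v^2) + 1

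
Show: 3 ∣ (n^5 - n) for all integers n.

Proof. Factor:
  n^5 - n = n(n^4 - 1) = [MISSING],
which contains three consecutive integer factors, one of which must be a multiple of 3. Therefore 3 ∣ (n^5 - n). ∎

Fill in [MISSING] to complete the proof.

n^4 - 1 = (n^2 - 1)(n^2 + 1), and n^2 - 1 = (n-1)(n+1).
So n(n^4 - 1) = (n - 1)n(n + 1)(n^2 + 1).

(n - 1)n(n + 1)(n^2 + 1)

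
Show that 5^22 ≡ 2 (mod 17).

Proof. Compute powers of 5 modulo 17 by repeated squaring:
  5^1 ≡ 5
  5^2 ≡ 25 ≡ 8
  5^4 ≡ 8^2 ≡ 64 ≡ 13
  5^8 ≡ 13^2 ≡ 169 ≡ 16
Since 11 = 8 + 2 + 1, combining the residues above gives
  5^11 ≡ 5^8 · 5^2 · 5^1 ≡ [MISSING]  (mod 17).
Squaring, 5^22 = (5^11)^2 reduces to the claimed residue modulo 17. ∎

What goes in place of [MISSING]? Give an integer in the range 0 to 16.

11

Multiply the listed residues: 16 · 8 · 5 = 128 → 640.
Reducing modulo 17: 640 = 37·17 + 11, so 5^11 ≡ 11.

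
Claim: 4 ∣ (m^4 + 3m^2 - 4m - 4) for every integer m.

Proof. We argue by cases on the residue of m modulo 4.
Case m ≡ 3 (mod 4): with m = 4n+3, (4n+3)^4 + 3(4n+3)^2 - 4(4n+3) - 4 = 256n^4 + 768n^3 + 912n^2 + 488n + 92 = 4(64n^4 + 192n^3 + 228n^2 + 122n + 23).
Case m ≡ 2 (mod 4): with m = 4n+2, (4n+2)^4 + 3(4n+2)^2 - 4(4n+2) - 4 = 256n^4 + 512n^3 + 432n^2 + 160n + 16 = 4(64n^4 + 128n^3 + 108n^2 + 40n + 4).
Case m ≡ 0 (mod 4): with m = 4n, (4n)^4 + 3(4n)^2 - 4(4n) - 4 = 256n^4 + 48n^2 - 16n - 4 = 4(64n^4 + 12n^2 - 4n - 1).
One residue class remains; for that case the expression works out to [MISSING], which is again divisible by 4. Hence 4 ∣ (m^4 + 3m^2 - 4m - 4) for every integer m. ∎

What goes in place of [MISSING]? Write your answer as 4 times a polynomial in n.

4(64n^4 + 64n^3 + 36n^2 + 6n - 1)

Only m ≡ 1 (mod 4) is unaccounted for. Put m = 4n+1:
(4n+1)^4 + 3(4n+1)^2 - 4(4n+1) - 4 expands to 256n^4 + 256n^3 + 144n^2 + 24n - 4,
and factoring out 4 leaves 4(64n^4 + 64n^3 + 36n^2 + 6n - 1).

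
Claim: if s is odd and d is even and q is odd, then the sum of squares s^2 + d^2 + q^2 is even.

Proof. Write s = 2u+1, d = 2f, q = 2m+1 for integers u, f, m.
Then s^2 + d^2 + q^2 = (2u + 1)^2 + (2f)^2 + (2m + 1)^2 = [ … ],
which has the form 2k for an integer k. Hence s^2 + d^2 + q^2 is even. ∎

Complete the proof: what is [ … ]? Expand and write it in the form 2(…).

Expanding: (2u + 1)^2 + (2f)^2 + (2m + 1)^2 = 4f^2 + 4m^2 + 4m + 4u^2 + 4u + 2.
Every term is even; pulling out the factor of 2 gives 2(2f^2 + 2m^2 + 2m + 2u^2 + 2u + 1).

2(2f^2 + 2m^2 + 2m + 2u^2 + 2u + 1)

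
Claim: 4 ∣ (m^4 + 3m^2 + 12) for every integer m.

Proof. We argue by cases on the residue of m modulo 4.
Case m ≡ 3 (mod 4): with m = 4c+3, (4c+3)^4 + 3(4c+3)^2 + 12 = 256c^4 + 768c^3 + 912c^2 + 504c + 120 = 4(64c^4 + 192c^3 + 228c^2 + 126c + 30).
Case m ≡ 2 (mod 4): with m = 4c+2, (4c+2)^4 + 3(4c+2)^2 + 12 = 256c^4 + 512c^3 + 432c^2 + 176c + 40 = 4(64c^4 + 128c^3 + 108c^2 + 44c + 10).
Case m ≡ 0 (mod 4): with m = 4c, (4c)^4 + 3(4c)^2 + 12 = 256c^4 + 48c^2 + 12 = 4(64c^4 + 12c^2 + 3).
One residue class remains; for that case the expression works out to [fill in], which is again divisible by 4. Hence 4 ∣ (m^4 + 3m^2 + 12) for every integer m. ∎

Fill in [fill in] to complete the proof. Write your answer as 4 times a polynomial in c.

4(64c^4 + 64c^3 + 36c^2 + 10c + 4)

The residues treated are {3, 2, 0}, so the missing case is m ≡ 1 (mod 4); write m = 4c+1.
Then (4c+1)^4 + 3(4c+1)^2 + 12 = 256c^4 + 256c^3 + 144c^2 + 40c + 16 = 4(64c^4 + 64c^3 + 36c^2 + 10c + 4).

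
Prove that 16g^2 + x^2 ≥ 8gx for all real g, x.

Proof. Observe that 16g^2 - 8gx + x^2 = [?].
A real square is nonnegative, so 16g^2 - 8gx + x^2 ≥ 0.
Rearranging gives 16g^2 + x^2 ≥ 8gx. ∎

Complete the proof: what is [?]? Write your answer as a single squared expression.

The leading and trailing coefficients are 4^2 and 1^2, and 8 = 2·4·1, so the trinomial is (4g - x)^2.
Hence 16g^2 - 8gx + x^2 ≥ 0.

(4g - x)^2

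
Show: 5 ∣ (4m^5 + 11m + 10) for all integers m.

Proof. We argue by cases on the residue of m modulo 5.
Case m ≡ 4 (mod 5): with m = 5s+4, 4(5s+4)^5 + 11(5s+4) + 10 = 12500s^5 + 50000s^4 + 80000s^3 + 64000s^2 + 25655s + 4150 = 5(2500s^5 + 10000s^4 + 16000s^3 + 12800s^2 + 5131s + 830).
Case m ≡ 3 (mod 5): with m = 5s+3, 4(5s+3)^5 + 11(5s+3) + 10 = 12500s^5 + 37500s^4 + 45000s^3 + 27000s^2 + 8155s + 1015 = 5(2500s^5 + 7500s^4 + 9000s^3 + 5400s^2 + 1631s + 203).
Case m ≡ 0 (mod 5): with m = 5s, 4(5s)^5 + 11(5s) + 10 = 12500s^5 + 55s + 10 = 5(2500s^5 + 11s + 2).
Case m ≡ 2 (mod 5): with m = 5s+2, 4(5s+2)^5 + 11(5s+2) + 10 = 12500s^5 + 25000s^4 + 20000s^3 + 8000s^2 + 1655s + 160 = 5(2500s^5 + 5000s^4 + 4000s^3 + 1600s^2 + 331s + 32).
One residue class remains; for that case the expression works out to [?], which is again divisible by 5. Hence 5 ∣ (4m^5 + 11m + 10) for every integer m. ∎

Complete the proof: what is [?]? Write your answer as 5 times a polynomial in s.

The residues treated are {4, 3, 0, 2}, so the missing case is m ≡ 1 (mod 5); write m = 5s+1.
Then 4(5s+1)^5 + 11(5s+1) + 10 = 12500s^5 + 12500s^4 + 5000s^3 + 1000s^2 + 155s + 25 = 5(2500s^5 + 2500s^4 + 1000s^3 + 200s^2 + 31s + 5).

5(2500s^5 + 2500s^4 + 1000s^3 + 200s^2 + 31s + 5)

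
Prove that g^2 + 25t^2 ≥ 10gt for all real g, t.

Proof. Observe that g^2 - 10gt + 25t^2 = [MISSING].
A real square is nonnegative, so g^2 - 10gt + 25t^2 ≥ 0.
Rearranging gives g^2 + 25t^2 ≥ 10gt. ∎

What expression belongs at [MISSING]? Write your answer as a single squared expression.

g^2 - 10gt + 25t^2 is a perfect-square trinomial: the outer terms are (g)^2 and (5t)^2, and the cross term is -2·g·5t.
So g^2 - 10gt + 25t^2 = (g - 5t)^2 ≥ 0.

(g - 5t)^2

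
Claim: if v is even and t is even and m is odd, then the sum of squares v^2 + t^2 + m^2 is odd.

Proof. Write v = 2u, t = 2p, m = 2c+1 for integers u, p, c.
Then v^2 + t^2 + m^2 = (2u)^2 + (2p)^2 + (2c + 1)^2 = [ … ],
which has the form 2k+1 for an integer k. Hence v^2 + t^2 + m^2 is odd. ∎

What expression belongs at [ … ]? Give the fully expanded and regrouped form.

Expanding: (2u)^2 + (2p)^2 + (2c + 1)^2 = 4c^2 + 4c + 4p^2 + 4u^2 + 1.
Every term except the constant is even, so this is 2(2c^2 + 2c + 2p^2 + 2u^2) + 1,
and 2c^2 + 2c + 2p^2 + 2u^2 ∈ ℤ gives the required form.

2(2c^2 + 2c + 2p^2 + 2u^2) + 1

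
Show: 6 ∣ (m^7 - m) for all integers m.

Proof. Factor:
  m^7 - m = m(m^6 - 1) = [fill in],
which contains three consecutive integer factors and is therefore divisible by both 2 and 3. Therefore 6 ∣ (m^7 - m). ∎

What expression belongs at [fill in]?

m^6 - 1 = (m^2 - 1)(m^4 + m^2 + 1), and m^2 - 1 = (m-1)(m+1).
So m(m^6 - 1) = (m - 1)m(m + 1)(m^4 + m^2 + 1).

(m - 1)m(m + 1)(m^4 + m^2 + 1)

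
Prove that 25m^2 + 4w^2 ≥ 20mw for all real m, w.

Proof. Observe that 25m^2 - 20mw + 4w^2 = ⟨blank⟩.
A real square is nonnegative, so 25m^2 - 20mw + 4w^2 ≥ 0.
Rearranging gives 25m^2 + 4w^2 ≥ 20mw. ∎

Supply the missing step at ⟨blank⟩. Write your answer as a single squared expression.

25m^2 - 20mw + 4w^2 is a perfect-square trinomial: the outer terms are (5m)^2 and (2w)^2, and the cross term is -2·5m·2w.
So 25m^2 - 20mw + 4w^2 = (5m - 2w)^2 ≥ 0.

(5m - 2w)^2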